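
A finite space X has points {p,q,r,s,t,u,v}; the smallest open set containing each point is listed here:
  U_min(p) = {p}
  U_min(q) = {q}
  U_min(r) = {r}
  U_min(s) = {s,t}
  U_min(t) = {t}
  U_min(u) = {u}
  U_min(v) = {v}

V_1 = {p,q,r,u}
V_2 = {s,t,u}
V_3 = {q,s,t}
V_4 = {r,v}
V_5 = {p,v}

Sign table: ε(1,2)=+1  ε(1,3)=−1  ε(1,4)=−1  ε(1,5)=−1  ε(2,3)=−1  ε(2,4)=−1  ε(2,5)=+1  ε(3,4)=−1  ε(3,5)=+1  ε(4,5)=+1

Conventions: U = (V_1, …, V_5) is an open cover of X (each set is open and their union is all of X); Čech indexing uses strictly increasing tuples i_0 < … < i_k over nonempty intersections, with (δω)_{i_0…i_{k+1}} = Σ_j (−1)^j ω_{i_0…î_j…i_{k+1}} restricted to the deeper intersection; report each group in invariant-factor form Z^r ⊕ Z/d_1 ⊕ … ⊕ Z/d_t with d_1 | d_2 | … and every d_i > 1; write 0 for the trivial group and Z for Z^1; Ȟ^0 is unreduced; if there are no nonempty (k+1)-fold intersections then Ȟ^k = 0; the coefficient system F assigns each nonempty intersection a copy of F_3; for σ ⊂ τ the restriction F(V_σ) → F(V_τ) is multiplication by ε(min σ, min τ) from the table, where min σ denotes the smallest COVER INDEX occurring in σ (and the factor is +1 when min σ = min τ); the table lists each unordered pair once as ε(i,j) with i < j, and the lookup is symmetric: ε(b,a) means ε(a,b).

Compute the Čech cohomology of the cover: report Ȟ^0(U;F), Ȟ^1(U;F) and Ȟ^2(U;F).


Ȟ^0 ≅ Z/3, Ȟ^1 ≅ Z/3 ⊕ Z/3, Ȟ^2 ≅ 0

nerve simplices:
  V12={u} V13={q} V14={r} V15={p} V23={s,t} V45={v}
C dims 5,6; δ0: rk_F3 4
degree 0: 5−4−0 = 1 → Ȟ^0 ≅ Z/3
degree 1: 6−0−4 = 2 → Ȟ^1 ≅ Z/3 ⊕ Z/3
degree 2: 0−0−0 = 0 → Ȟ^2 ≅ 0


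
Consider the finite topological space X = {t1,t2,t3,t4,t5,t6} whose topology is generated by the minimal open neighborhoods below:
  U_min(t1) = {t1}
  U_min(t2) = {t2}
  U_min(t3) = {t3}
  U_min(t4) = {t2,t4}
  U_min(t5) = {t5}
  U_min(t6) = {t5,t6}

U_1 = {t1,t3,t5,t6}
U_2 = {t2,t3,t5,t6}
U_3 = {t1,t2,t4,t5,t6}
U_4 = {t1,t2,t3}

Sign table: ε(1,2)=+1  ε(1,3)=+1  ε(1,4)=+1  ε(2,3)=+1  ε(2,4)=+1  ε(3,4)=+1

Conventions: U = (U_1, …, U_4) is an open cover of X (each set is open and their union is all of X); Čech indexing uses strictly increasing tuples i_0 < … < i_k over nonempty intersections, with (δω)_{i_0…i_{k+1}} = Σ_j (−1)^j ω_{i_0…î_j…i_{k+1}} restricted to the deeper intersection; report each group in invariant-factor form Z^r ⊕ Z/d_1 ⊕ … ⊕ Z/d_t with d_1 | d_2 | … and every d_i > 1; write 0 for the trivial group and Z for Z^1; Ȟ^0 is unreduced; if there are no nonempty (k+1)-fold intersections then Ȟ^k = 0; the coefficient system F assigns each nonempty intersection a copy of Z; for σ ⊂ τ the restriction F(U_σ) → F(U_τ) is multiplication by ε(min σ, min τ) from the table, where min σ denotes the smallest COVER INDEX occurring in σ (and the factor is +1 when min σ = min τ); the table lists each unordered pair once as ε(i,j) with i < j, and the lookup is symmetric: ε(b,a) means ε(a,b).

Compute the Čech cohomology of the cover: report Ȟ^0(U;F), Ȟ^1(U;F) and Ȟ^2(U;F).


nerve simplices:
  U12={t3,t5,t6} U13={t1,t5,t6} U14={t1,t3} U23={t2,t5,t6} U24={t2,t3} U34={t1,t2}
  U123={t5,t6} U124={t3} U134={t1} U234={t2}
C dims 4,6,4; δ0: rk 3, SNF 1^3; δ1: rk 3, SNF 1^3
degree 0: 4−3−0 = 1 → Ȟ^0 ≅ Z
degree 1: 6−3−3 = 0 → Ȟ^1 ≅ 0
degree 2: 4−0−3 = 1 → Ȟ^2 ≅ Z

Ȟ^0(U;F) ≅ Z,  Ȟ^1(U;F) ≅ 0,  Ȟ^2(U;F) ≅ Z


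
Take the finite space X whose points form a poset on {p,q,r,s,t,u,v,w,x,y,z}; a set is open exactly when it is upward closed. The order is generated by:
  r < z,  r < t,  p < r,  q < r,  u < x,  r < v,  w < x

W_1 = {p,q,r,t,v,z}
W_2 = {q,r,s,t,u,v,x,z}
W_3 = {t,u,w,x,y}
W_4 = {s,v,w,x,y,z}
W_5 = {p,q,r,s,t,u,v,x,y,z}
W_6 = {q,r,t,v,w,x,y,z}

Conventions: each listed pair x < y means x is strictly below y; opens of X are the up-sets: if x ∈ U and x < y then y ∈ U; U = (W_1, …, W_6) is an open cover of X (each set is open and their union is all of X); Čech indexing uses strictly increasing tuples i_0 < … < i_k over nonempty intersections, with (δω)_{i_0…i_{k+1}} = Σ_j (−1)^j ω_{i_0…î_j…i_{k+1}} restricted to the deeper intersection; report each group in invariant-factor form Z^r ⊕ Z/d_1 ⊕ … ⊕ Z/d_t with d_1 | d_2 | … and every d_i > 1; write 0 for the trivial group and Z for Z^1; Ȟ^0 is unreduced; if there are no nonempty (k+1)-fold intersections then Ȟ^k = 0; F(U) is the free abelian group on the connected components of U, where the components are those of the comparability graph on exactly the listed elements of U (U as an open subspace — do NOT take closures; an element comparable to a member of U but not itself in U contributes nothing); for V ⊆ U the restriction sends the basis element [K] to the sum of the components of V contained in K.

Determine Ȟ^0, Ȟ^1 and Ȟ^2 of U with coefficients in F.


nonempty overlaps:
  W12={q,r,t,v,z} W13={t} W14={v,z} W15={p,q,r,t,v,z} W16={q,r,t,v,z} W23={t,u,x} W24={s,v,x,z} W25={q,r,s,t,u,v,x,z} W26={q,r,t,v,x,z} W34={w,x,y} W35={t,u,x,y} W36={t,w,x,y} W45={s,v,x,y,z} W46={v,w,x,y,z} W56={q,r,t,v,x,y,z}
  W123={t} W124={v,z} W125={q,r,t,v,z} W126={q,r,t,v,z} W135={t} W136={t} W145={v,z} W146={v,z} W156={q,r,t,v,z} W234={x} W235={t,u,x} W236={t,x} W245={s,v,x,z} W246={v,x,z} W256={q,r,t,v,x,z} W345={x,y} W346={w,x,y} W356={t,x,y} W456={v,x,y,z}
  W1235={t} W1236={t} W1245={v,z} W1246={v,z} W1256={q,r,t,v,z} W1356={t} W1456={v,z} W2345={x} W2346={x} W2356={t,x} W2456={v,x,z} W3456={x,y}
  W12356={t} W12456={v,z} W23456={x}
components per intersection:
  W1: {p,q,r,t,v,z}
  W2: {q,r,t,v,z} {s} {u,x}
  W3: {t} {u,w,x} {y}
  W4: {s} {v} {w,x} {y} {z}
  W5: {p,q,r,t,v,z} {s} {u,x} {y}
  W6: {q,r,t,v,z} {w,x} {y}
  W12: {q,r,t,v,z}
  W13: {t}
  W14: {v} {z}
  W15: {p,q,r,t,v,z}
  W16: {q,r,t,v,z}
  W23: {t} {u,x}
  W24: {s} {v} {x} {z}
  W25: {q,r,t,v,z} {s} {u,x}
  W26: {q,r,t,v,z} {x}
  W34: {w,x} {y}
  W35: {t} {u,x} {y}
  W36: {t} {w,x} {y}
  W45: {s} {v} {x} {y} {z}
  W46: {v} {w,x} {y} {z}
  W56: {q,r,t,v,z} {x} {y}
  W123: {t}
  W124: {v} {z}
  W125: {q,r,t,v,z}
  W126: {q,r,t,v,z}
  W135: {t}
  W136: {t}
  W145: {v} {z}
  W146: {v} {z}
  W156: {q,r,t,v,z}
  W234: {x}
  W235: {t} {u,x}
  W236: {t} {x}
  W245: {s} {v} {x} {z}
  W246: {v} {x} {z}
  W256: {q,r,t,v,z} {x}
  W345: {x} {y}
  W346: {w,x} {y}
  W356: {t} {x} {y}
  W456: {v} {x} {y} {z}
  W1235: {t}
  W1236: {t}
  W1245: {v} {z}
  W1246: {v} {z}
  W1256: {q,r,t,v,z}
  W1356: {t}
  W1456: {v} {z}
  W2345: {x}
  W2346: {x}
  W2356: {t} {x}
  W2456: {v} {x} {z}
  W3456: {x} {y}
  W12356: {t}
  W12456: {v} {z}
  W23456: {x}
C dims 19,37,37,19; δ0: rk 15, SNF 1^15; δ1: rk 22, SNF 1^22; δ2: rk 15, SNF 1^15
degree 0: 19−15−0 = 4 → Ȟ^0 ≅ Z^4
degree 1: 37−22−15 = 0 → Ȟ^1 ≅ 0
degree 2: 37−15−22 = 0 → Ȟ^2 ≅ 0

Ȟ^0(U;F) ≅ Z^4; Ȟ^1(U;F) ≅ 0; Ȟ^2(U;F) ≅ 0


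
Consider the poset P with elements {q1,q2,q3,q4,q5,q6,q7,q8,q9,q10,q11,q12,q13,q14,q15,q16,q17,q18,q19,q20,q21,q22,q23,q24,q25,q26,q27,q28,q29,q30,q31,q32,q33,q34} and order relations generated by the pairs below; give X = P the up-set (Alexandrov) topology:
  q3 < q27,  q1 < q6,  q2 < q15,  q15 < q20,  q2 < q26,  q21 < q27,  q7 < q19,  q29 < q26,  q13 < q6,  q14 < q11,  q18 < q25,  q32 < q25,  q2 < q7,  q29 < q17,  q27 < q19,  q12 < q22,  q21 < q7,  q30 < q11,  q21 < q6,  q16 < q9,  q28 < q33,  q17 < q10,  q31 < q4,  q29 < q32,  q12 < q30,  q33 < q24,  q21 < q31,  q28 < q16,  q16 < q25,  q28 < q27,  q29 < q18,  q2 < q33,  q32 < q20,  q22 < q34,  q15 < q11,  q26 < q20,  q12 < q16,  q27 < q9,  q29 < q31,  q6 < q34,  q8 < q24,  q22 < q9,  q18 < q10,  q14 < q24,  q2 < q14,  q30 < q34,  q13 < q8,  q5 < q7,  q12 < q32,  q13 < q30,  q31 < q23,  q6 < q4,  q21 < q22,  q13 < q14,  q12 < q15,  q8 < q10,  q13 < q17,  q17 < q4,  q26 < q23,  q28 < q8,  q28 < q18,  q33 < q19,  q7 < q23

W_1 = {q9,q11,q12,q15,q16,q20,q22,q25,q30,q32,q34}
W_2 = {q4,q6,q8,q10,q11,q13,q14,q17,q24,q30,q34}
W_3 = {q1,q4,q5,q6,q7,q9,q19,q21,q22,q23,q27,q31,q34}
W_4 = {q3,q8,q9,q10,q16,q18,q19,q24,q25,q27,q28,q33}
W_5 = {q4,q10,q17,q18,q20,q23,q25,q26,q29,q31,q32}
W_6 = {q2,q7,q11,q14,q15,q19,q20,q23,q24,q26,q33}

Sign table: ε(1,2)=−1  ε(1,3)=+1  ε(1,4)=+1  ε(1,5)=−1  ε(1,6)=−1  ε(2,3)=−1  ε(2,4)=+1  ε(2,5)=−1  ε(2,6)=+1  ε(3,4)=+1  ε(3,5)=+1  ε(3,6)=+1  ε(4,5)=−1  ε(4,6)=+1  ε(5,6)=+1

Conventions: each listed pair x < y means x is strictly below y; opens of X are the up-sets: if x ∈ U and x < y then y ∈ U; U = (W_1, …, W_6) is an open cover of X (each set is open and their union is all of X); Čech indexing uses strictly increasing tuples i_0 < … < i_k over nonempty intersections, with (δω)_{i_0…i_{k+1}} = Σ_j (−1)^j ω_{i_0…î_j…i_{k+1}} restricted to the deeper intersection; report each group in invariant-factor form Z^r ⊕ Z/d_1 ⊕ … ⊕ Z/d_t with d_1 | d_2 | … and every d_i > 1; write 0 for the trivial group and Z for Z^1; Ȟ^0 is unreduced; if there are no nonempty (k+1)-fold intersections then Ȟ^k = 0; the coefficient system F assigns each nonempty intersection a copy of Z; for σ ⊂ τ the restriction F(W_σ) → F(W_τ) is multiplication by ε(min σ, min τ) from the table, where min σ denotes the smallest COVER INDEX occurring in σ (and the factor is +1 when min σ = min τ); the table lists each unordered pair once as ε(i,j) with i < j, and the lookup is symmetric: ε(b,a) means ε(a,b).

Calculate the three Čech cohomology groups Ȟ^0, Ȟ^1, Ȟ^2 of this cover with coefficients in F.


cover nerve:
  W12={q11,q30,q34} W13={q9,q22,q34} W14={q9,q16,q25} W15={q20,q25,q32} W16={q11,q15,q20} W23={q4,q6,q34} W24={q8,q10,q24} W25={q4,q10,q17} W26={q11,q14,q24} W34={q9,q19,q27} W35={q4,q23,q31} W36={q7,q19,q23} W45={q10,q18,q25} W46={q19,q24,q33} W56={q20,q23,q26}
  W123={q34} W126={q11} W134={q9} W145={q25} W156={q20} W235={q4} W245={q10} W246={q24} W346={q19} W356={q23}
C dims 6,15,10; δ0: rk 6, SNF 1^5·2; δ1: rk 9, SNF 1^9
Ȟ^0: (6−6)−0=0 ⇒ 0
Ȟ^1: (15−9)−6=0 plus torsion [2] ⇒ Z/2
Ȟ^2: (10−0)−9=1 ⇒ Z

Ȟ^0 = 0, Ȟ^1 = Z/2, Ȟ^2 = Z


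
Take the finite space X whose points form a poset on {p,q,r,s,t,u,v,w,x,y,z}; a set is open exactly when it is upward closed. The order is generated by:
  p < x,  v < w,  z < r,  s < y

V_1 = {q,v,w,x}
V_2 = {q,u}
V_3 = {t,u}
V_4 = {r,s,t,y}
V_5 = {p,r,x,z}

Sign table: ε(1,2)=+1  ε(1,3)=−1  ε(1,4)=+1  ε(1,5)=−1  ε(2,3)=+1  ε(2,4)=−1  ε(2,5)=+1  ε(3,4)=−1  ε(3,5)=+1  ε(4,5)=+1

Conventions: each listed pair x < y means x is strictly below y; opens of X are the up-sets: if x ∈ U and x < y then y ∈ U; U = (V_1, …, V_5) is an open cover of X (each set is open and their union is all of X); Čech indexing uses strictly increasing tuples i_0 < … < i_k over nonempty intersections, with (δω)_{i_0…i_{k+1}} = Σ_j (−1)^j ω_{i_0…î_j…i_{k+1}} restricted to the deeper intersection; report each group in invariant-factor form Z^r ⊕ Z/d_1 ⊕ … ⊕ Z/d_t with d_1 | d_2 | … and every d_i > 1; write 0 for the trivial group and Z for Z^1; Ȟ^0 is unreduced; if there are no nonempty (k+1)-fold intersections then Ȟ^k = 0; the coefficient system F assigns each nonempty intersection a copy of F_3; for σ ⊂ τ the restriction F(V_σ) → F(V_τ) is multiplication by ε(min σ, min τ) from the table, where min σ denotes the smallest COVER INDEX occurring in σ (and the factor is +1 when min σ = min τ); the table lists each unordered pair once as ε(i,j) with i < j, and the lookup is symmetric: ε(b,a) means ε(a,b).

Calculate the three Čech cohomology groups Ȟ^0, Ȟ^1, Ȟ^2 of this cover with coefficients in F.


nerve simplices:
  V12={q} V15={x} V23={u} V34={t} V45={r}
C dims 5,5; δ0: rk_F3 4
degree 0: 5−4−0 = 1 → Ȟ^0 ≅ Z/3
degree 1: 5−0−4 = 1 → Ȟ^1 ≅ Z/3
degree 2: 0−0−0 = 0 → Ȟ^2 ≅ 0

Ȟ^0 = Z/3,  Ȟ^1 = Z/3,  Ȟ^2 = 0


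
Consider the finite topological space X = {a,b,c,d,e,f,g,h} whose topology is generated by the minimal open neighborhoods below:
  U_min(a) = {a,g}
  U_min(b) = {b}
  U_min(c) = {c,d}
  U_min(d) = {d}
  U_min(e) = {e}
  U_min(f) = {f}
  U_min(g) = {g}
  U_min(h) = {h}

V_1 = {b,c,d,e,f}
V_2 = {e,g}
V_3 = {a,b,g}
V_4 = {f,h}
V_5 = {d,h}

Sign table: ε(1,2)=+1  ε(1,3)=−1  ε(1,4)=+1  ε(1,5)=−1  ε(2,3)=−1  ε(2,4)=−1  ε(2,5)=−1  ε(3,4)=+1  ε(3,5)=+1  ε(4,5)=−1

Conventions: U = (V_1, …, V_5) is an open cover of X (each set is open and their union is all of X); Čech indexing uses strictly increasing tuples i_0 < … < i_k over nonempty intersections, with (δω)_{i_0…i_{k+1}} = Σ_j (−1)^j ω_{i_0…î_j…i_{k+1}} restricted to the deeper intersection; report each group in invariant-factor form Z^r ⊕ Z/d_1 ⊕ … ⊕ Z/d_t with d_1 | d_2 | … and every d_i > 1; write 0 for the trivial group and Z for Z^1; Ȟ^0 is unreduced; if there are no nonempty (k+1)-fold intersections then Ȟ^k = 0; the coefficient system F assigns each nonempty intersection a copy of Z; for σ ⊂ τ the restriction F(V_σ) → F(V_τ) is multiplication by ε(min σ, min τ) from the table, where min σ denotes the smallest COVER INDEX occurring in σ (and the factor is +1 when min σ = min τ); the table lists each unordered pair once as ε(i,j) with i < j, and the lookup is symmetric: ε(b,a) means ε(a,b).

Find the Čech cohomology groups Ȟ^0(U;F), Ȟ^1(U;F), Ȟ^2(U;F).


intersection data:
  V12={e} V13={b} V14={f} V15={d} V23={g} V45={h}
C dims 5,6; δ0: rk 4, SNF 1^4
Ȟ^0 = (5 − 4) − 0 = 1, so Ȟ^0 ≅ Z
Ȟ^1 = (6 − 0) − 4 = 2, so Ȟ^1 ≅ Z^2
Ȟ^2 = (0 − 0) − 0 = 0, so Ȟ^2 ≅ 0

Ȟ^0(U;F) ≅ Z,  Ȟ^1(U;F) ≅ Z^2,  Ȟ^2(U;F) ≅ 0


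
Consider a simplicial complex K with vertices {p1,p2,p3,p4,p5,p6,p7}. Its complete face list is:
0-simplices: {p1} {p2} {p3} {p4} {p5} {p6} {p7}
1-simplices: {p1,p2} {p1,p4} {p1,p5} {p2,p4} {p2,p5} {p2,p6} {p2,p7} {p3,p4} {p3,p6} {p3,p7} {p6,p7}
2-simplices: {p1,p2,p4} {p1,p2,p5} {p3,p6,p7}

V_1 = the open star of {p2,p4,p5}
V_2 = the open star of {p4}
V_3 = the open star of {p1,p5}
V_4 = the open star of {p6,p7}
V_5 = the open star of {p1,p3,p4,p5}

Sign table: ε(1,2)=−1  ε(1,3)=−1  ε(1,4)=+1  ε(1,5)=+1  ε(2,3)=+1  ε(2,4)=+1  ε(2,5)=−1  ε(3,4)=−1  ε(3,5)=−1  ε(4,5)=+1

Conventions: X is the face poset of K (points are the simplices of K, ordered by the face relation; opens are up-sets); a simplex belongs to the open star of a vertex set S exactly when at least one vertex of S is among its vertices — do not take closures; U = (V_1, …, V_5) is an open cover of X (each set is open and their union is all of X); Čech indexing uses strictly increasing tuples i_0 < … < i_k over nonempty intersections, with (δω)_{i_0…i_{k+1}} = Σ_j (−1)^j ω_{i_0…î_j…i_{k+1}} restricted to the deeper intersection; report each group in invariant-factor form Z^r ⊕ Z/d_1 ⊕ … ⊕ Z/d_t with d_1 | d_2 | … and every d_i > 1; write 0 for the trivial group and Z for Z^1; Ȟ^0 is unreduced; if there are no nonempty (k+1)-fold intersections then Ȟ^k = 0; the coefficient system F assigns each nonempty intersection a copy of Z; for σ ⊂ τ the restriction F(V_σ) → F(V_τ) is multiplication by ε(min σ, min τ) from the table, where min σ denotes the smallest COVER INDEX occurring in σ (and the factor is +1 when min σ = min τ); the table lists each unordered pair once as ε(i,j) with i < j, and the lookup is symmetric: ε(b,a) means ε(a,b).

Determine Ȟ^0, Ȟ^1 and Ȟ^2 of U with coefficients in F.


intersection data:
  V1={{p2},{p4},{p5},{p1,p2},{p1,p4},{p1,p5},{p2,p4},{p2,p5},{p2,p6},{p2,p7},{p3,p4},{p1,p2,p4},{p1,p2,p5}} V2={{p4},{p1,p4},{p2,p4},{p3,p4},{p1,p2,p4}} V3={{p1},{p5},{p1,p2},{p1,p4},{p1,p5},{p2,p5},{p1,p2,p4},{p1,p2,p5}} V4={{p6},{p7},{p2,p6},{p2,p7},{p3,p6},{p3,p7},{p6,p7},{p3,p6,p7}} V5={{p1},{p3},{p4},{p5},{p1,p2},{p1,p4},{p1,p5},{p2,p4},{p2,p5},{p3,p4},{p3,p6},{p3,p7},{p1,p2,p4},{p1,p2,p5},{p3,p6,p7}}
  V12={{p4},{p1,p4},{p2,p4},{p3,p4},{p1,p2,p4}} V13={{p5},{p1,p2},{p1,p4},{p1,p5},{p2,p5},{p1,p2,p4},{p1,p2,p5}} V14={{p2,p6},{p2,p7}} V15={{p4},{p5},{p1,p2},{p1,p4},{p1,p5},{p2,p4},{p2,p5},{p3,p4},{p1,p2,p4},{p1,p2,p5}} V23={{p1,p4},{p1,p2,p4}} V25={{p4},{p1,p4},{p2,p4},{p3,p4},{p1,p2,p4}} V35={{p1},{p5},{p1,p2},{p1,p4},{p1,p5},{p2,p5},{p1,p2,p4},{p1,p2,p5}} V45={{p3,p6},{p3,p7},{p3,p6,p7}}
  V123={{p1,p4},{p1,p2,p4}} V125={{p4},{p1,p4},{p2,p4},{p3,p4},{p1,p2,p4}} V135={{p5},{p1,p2},{p1,p4},{p1,p5},{p2,p5},{p1,p2,p4},{p1,p2,p5}} V235={{p1,p4},{p1,p2,p4}}
  V1235={{p1,p4},{p1,p2,p4}}
C dims 5,8,4,1; δ0: rk 4, SNF 1^4; δ1: rk 3, SNF 1^3; δ2: rk 1, SNF 1^1
Ȟ^0 = (5 − 4) − 0 = 1, so Ȟ^0 ≅ Z
Ȟ^1 = (8 − 3) − 4 = 1, so Ȟ^1 ≅ Z
Ȟ^2 = (4 − 1) − 3 = 0, so Ȟ^2 ≅ 0

Ȟ^0(U;F) ≅ Z, Ȟ^1(U;F) ≅ Z and Ȟ^2(U;F) ≅ 0


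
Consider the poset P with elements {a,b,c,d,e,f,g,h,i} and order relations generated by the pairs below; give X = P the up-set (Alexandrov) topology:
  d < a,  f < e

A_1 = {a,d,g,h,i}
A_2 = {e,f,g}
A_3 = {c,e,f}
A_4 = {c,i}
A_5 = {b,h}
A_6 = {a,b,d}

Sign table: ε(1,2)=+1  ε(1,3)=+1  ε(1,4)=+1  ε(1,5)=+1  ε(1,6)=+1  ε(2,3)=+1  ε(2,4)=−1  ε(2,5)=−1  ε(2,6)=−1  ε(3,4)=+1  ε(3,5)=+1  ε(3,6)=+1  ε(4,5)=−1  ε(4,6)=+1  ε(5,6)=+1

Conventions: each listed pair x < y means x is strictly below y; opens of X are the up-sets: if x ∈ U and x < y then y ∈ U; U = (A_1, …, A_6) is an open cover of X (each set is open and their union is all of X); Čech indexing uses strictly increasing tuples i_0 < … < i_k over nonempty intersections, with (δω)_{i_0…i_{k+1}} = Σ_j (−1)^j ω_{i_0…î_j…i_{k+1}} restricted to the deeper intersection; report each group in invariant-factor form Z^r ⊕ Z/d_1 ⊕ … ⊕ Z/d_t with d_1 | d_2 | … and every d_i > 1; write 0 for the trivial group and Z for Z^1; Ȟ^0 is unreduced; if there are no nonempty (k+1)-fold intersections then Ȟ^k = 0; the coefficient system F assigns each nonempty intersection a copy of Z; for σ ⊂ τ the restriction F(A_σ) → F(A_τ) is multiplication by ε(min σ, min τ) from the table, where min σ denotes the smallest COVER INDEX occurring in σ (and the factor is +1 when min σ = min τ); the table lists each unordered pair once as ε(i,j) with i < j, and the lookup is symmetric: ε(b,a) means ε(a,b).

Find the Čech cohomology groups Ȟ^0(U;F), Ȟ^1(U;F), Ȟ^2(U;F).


Ȟ^0 ≅ Z, Ȟ^1 ≅ Z^2, Ȟ^2 ≅ 0

cover nerve:
  A12={g} A14={i} A15={h} A16={a,d} A23={e,f} A34={c} A56={b}
C dims 6,7; δ0: rk 5, SNF 1^5
Ȟ^0: (6−5)−0=1 ⇒ Z
Ȟ^1: (7−0)−5=2 ⇒ Z^2
Ȟ^2: (0−0)−0=0 ⇒ 0


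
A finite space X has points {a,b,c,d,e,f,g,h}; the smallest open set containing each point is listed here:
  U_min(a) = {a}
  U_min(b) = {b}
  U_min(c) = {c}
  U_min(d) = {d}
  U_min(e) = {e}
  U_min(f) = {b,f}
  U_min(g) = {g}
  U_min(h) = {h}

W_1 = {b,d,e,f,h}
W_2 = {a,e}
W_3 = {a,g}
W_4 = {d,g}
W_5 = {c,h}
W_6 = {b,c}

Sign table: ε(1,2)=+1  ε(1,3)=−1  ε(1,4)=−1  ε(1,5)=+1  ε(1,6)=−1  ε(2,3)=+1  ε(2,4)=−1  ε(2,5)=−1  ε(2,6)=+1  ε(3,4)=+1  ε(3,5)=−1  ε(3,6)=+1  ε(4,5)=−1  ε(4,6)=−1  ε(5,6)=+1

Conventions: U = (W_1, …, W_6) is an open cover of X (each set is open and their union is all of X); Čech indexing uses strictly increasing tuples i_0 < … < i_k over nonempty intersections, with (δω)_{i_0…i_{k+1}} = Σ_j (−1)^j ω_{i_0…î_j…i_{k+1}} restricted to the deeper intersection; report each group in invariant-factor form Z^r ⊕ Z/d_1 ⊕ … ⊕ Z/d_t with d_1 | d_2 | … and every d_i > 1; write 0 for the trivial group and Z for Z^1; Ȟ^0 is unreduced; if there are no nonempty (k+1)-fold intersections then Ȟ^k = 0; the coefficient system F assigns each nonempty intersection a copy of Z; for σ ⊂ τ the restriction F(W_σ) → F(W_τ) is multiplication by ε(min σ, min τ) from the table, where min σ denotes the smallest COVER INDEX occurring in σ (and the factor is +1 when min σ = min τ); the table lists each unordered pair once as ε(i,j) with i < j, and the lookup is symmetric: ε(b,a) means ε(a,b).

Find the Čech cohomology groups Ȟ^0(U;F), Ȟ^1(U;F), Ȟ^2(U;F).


Ȟ^0 = 0; Ȟ^1 = Z ⊕ Z/2; Ȟ^2 = 0

nonempty intersections:
  W12={e} W14={d} W15={h} W16={b} W23={a} W34={g} W56={c}
C dims 6,7; δ0: rk 6, SNF 1^5·2
Ȟ^0: (6−6)−0=0 ⇒ 0
Ȟ^1: (7−0)−6=1 plus torsion [2] ⇒ Z ⊕ Z/2
Ȟ^2: (0−0)−0=0 ⇒ 0


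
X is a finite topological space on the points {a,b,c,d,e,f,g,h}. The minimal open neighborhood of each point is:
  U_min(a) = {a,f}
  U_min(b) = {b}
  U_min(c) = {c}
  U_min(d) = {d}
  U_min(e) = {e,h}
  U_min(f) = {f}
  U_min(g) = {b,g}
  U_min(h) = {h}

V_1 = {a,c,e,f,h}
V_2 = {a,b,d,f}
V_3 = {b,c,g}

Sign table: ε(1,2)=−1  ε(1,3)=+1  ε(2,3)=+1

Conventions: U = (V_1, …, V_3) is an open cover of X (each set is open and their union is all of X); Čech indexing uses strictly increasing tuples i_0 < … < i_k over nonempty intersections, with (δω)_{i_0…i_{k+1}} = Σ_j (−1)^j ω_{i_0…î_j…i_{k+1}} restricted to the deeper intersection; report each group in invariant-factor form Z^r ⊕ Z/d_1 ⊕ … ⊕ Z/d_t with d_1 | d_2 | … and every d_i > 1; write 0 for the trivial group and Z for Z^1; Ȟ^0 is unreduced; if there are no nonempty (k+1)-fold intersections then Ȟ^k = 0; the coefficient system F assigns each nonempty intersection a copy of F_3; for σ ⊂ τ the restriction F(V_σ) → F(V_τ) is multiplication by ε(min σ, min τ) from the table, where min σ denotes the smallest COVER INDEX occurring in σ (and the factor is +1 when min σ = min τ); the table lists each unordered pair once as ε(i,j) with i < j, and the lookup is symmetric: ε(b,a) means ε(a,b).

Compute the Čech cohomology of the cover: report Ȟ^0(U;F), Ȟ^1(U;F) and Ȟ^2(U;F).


nerve of the cover:
  V12={a,f} V13={c} V23={b}
C dims 3,3; δ0: rk_F3 3
Ȟ^0 = (3 − 3) − 0 = 0, so Ȟ^0 ≅ 0
Ȟ^1 = (3 − 0) − 3 = 0, so Ȟ^1 ≅ 0
Ȟ^2 = (0 − 0) − 0 = 0, so Ȟ^2 ≅ 0

Ȟ^0 ≅ 0; Ȟ^1 ≅ 0; Ȟ^2 ≅ 0


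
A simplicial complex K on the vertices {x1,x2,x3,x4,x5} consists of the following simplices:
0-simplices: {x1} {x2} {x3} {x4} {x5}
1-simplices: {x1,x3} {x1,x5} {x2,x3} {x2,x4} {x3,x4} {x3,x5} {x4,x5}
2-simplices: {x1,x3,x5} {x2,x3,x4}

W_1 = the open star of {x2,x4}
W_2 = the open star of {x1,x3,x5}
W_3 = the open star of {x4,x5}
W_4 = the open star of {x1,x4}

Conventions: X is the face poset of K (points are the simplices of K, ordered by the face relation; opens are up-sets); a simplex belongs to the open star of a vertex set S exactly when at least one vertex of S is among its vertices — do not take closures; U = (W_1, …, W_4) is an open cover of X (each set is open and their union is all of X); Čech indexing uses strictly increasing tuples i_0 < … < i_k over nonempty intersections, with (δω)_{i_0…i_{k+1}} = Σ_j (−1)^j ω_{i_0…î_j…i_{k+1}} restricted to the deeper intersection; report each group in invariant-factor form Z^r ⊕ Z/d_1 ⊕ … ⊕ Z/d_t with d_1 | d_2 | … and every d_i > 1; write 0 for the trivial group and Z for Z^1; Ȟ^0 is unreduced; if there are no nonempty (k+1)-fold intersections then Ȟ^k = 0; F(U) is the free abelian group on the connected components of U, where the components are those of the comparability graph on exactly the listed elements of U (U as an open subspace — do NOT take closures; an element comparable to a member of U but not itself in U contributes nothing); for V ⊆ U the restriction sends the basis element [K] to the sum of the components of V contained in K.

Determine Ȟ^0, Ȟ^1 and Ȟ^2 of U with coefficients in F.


Ȟ^0(U;F) ≅ Z; Ȟ^1(U;F) ≅ Z; Ȟ^2(U;F) ≅ 0

cover nerve:
  W1={{x2},{x4},{x2,x3},{x2,x4},{x3,x4},{x4,x5},{x2,x3,x4}} W2={{x1},{x3},{x5},{x1,x3},{x1,x5},{x2,x3},{x3,x4},{x3,x5},{x4,x5},{x1,x3,x5},{x2,x3,x4}} W3={{x4},{x5},{x1,x5},{x2,x4},{x3,x4},{x3,x5},{x4,x5},{x1,x3,x5},{x2,x3,x4}} W4={{x1},{x4},{x1,x3},{x1,x5},{x2,x4},{x3,x4},{x4,x5},{x1,x3,x5},{x2,x3,x4}}
  W12={{x2,x3},{x3,x4},{x4,x5},{x2,x3,x4}} W13={{x4},{x2,x4},{x3,x4},{x4,x5},{x2,x3,x4}} W14={{x4},{x2,x4},{x3,x4},{x4,x5},{x2,x3,x4}} W23={{x5},{x1,x5},{x3,x4},{x3,x5},{x4,x5},{x1,x3,x5},{x2,x3,x4}} W24={{x1},{x1,x3},{x1,x5},{x3,x4},{x4,x5},{x1,x3,x5},{x2,x3,x4}} W34={{x4},{x1,x5},{x2,x4},{x3,x4},{x4,x5},{x1,x3,x5},{x2,x3,x4}}
  W123={{x3,x4},{x4,x5},{x2,x3,x4}} W124={{x3,x4},{x4,x5},{x2,x3,x4}} W134={{x4},{x2,x4},{x3,x4},{x4,x5},{x2,x3,x4}} W234={{x1,x5},{x3,x4},{x4,x5},{x1,x3,x5},{x2,x3,x4}}
  W1234={{x3,x4},{x4,x5},{x2,x3,x4}}
components per intersection:
  W1: {{x2},{x4},{x2,x3},{x2,x4},{x3,x4},{x4,x5},{x2,x3,x4}}
  W2: {{x1},{x3},{x5},{x1,x3},{x1,x5},{x2,x3},{x3,x4},{x3,x5},{x4,x5},{x1,x3,x5},{x2,x3,x4}}
  W3: {{x4},{x5},{x1,x5},{x2,x4},{x3,x4},{x3,x5},{x4,x5},{x1,x3,x5},{x2,x3,x4}}
  W4: {{x1},{x1,x3},{x1,x5},{x1,x3,x5}} {{x4},{x2,x4},{x3,x4},{x4,x5},{x2,x3,x4}}
  W12: {{x2,x3},{x3,x4},{x2,x3,x4}} {{x4,x5}}
  W13: {{x4},{x2,x4},{x3,x4},{x4,x5},{x2,x3,x4}}
  W14: {{x4},{x2,x4},{x3,x4},{x4,x5},{x2,x3,x4}}
  W23: {{x5},{x1,x5},{x3,x5},{x4,x5},{x1,x3,x5}} {{x3,x4},{x2,x3,x4}}
  W24: {{x1},{x1,x3},{x1,x5},{x1,x3,x5}} {{x3,x4},{x2,x3,x4}} {{x4,x5}}
  W34: {{x4},{x2,x4},{x3,x4},{x4,x5},{x2,x3,x4}} {{x1,x5},{x1,x3,x5}}
  W123: {{x3,x4},{x2,x3,x4}} {{x4,x5}}
  W124: {{x3,x4},{x2,x3,x4}} {{x4,x5}}
  W134: {{x4},{x2,x4},{x3,x4},{x4,x5},{x2,x3,x4}}
  W234: {{x1,x5},{x1,x3,x5}} {{x3,x4},{x2,x3,x4}} {{x4,x5}}
  W1234: {{x3,x4},{x2,x3,x4}} {{x4,x5}}
C dims 5,11,8,2; δ0: rk 4, SNF 1^4; δ1: rk 6, SNF 1^6; δ2: rk 2, SNF 1^2
Ȟ^0: (5−4)−0=1 ⇒ Z
Ȟ^1: (11−6)−4=1 ⇒ Z
Ȟ^2: (8−2)−6=0 ⇒ 0


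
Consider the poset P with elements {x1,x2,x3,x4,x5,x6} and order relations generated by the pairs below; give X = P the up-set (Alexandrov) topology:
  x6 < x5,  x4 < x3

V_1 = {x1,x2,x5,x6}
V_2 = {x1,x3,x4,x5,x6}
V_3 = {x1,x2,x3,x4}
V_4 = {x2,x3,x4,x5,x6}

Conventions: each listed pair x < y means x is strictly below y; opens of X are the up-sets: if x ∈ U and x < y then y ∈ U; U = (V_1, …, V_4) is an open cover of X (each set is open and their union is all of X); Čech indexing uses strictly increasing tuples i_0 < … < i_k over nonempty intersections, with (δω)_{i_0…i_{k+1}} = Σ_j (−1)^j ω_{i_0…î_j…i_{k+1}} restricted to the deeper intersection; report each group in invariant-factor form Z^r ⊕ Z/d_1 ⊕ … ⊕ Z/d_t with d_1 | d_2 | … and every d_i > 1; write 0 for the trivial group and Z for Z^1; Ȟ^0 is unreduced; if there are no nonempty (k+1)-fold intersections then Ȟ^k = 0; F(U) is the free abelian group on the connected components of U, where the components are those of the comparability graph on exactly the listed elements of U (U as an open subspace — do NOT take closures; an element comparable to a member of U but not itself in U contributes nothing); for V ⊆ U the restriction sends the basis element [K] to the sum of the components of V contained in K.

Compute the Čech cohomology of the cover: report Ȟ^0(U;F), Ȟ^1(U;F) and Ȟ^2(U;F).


Ȟ^0 ≅ Z^4, Ȟ^1 ≅ 0, Ȟ^2 ≅ 0

intersection data:
  V12={x1,x5,x6} V13={x1,x2} V14={x2,x5,x6} V23={x1,x3,x4} V24={x3,x4,x5,x6} V34={x2,x3,x4}
  V123={x1} V124={x5,x6} V134={x2} V234={x3,x4}
components per intersection:
  V1: {x1} {x2} {x5,x6}
  V2: {x1} {x3,x4} {x5,x6}
  V3: {x1} {x2} {x3,x4}
  V4: {x2} {x3,x4} {x5,x6}
  V12: {x1} {x5,x6}
  V13: {x1} {x2}
  V14: {x2} {x5,x6}
  V23: {x1} {x3,x4}
  V24: {x3,x4} {x5,x6}
  V34: {x2} {x3,x4}
  V123: {x1}
  V124: {x5,x6}
  V134: {x2}
  V234: {x3,x4}
C dims 12,12,4; δ0: rk 8, SNF 1^8; δ1: rk 4, SNF 1^4
Ȟ^0 = (12 − 8) − 0 = 4, so Ȟ^0 ≅ Z^4
Ȟ^1 = (12 − 4) − 8 = 0, so Ȟ^1 ≅ 0
Ȟ^2 = (4 − 0) − 4 = 0, so Ȟ^2 ≅ 0


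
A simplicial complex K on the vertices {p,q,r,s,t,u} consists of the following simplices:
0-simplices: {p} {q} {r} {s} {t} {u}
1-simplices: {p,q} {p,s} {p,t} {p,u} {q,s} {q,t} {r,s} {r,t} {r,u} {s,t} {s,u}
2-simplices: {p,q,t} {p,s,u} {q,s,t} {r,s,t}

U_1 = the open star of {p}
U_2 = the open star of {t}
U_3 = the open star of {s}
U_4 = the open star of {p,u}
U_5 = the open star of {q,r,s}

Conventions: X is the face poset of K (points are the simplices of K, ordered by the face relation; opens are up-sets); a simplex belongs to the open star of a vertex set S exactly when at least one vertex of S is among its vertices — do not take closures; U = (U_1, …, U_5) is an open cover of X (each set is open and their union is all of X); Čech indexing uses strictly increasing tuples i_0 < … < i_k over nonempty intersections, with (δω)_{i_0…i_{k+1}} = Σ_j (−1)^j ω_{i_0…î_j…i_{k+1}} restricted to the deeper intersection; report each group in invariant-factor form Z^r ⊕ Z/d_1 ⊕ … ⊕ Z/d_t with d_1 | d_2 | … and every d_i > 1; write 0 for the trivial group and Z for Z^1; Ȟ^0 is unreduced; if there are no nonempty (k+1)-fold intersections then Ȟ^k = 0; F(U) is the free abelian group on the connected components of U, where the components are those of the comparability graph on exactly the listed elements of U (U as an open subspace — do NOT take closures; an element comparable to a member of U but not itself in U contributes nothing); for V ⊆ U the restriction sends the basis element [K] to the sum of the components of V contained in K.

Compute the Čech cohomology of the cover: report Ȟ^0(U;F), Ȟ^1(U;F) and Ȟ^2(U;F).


nonempty overlaps:
  U1={{p},{p,q},{p,s},{p,t},{p,u},{p,q,t},{p,s,u}} U2={{t},{p,t},{q,t},{r,t},{s,t},{p,q,t},{q,s,t},{r,s,t}} U3={{s},{p,s},{q,s},{r,s},{s,t},{s,u},{p,s,u},{q,s,t},{r,s,t}} U4={{p},{u},{p,q},{p,s},{p,t},{p,u},{r,u},{s,u},{p,q,t},{p,s,u}} U5={{q},{r},{s},{p,q},{p,s},{q,s},{q,t},{r,s},{r,t},{r,u},{s,t},{s,u},{p,q,t},{p,s,u},{q,s,t},{r,s,t}}
  U12={{p,t},{p,q,t}} U13={{p,s},{p,s,u}} U14={{p},{p,q},{p,s},{p,t},{p,u},{p,q,t},{p,s,u}} U15={{p,q},{p,s},{p,q,t},{p,s,u}} U23={{s,t},{q,s,t},{r,s,t}} U24={{p,t},{p,q,t}} U25={{q,t},{r,t},{s,t},{p,q,t},{q,s,t},{r,s,t}} U34={{p,s},{s,u},{p,s,u}} U35={{s},{p,s},{q,s},{r,s},{s,t},{s,u},{p,s,u},{q,s,t},{r,s,t}} U45={{p,q},{p,s},{r,u},{s,u},{p,q,t},{p,s,u}}
  U124={{p,t},{p,q,t}} U125={{p,q,t}} U134={{p,s},{p,s,u}} U135={{p,s},{p,s,u}} U145={{p,q},{p,s},{p,q,t},{p,s,u}} U235={{s,t},{q,s,t},{r,s,t}} U245={{p,q,t}} U345={{p,s},{s,u},{p,s,u}}
  U1245={{p,q,t}} U1345={{p,s},{p,s,u}}
components per intersection:
  U1: {{p},{p,q},{p,s},{p,t},{p,u},{p,q,t},{p,s,u}}
  U2: {{t},{p,t},{q,t},{r,t},{s,t},{p,q,t},{q,s,t},{r,s,t}}
  U3: {{s},{p,s},{q,s},{r,s},{s,t},{s,u},{p,s,u},{q,s,t},{r,s,t}}
  U4: {{p},{u},{p,q},{p,s},{p,t},{p,u},{r,u},{s,u},{p,q,t},{p,s,u}}
  U5: {{q},{r},{s},{p,q},{p,s},{q,s},{q,t},{r,s},{r,t},{r,u},{s,t},{s,u},{p,q,t},{p,s,u},{q,s,t},{r,s,t}}
  U12: {{p,t},{p,q,t}}
  U13: {{p,s},{p,s,u}}
  U14: {{p},{p,q},{p,s},{p,t},{p,u},{p,q,t},{p,s,u}}
  U15: {{p,q},{p,q,t}} {{p,s},{p,s,u}}
  U23: {{s,t},{q,s,t},{r,s,t}}
  U24: {{p,t},{p,q,t}}
  U25: {{q,t},{r,t},{s,t},{p,q,t},{q,s,t},{r,s,t}}
  U34: {{p,s},{s,u},{p,s,u}}
  U35: {{s},{p,s},{q,s},{r,s},{s,t},{s,u},{p,s,u},{q,s,t},{r,s,t}}
  U45: {{p,q},{p,q,t}} {{p,s},{s,u},{p,s,u}} {{r,u}}
  U124: {{p,t},{p,q,t}}
  U125: {{p,q,t}}
  U134: {{p,s},{p,s,u}}
  U135: {{p,s},{p,s,u}}
  U145: {{p,q},{p,q,t}} {{p,s},{p,s,u}}
  U235: {{s,t},{q,s,t},{r,s,t}}
  U245: {{p,q,t}}
  U345: {{p,s},{s,u},{p,s,u}}
  U1245: {{p,q,t}}
  U1345: {{p,s},{p,s,u}}
C dims 5,13,9,2; δ0: rk 4, SNF 1^4; δ1: rk 7, SNF 1^7; δ2: rk 2, SNF 1^2
degree 0: 5−4−0 = 1 → Ȟ^0 ≅ Z
degree 1: 13−7−4 = 2 → Ȟ^1 ≅ Z^2
degree 2: 9−2−7 = 0 → Ȟ^2 ≅ 0

Ȟ^0 = Z; Ȟ^1 = Z^2; Ȟ^2 = 0


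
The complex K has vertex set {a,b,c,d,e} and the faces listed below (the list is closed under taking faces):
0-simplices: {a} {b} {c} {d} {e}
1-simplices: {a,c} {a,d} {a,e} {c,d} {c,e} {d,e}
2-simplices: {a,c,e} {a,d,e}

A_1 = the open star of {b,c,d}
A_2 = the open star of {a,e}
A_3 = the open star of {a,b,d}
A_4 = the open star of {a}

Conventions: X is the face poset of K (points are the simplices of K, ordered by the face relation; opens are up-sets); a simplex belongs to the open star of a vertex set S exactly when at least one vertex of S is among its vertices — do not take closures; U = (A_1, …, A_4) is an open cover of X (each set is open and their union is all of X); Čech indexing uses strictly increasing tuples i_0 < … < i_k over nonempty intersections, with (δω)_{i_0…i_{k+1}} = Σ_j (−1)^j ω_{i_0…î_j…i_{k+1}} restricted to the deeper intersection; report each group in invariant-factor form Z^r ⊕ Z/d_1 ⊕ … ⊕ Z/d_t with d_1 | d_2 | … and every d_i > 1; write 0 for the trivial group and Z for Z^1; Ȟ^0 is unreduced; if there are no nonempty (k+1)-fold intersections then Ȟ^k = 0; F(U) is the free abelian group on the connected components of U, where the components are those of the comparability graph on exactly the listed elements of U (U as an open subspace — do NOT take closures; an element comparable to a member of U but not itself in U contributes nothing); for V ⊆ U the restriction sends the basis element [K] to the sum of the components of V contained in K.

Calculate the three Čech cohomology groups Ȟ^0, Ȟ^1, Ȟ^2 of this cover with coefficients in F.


intersection data:
  A1={{b},{c},{d},{a,c},{a,d},{c,d},{c,e},{d,e},{a,c,e},{a,d,e}} A2={{a},{e},{a,c},{a,d},{a,e},{c,e},{d,e},{a,c,e},{a,d,e}} A3={{a},{b},{d},{a,c},{a,d},{a,e},{c,d},{d,e},{a,c,e},{a,d,e}} A4={{a},{a,c},{a,d},{a,e},{a,c,e},{a,d,e}}
  A12={{a,c},{a,d},{c,e},{d,e},{a,c,e},{a,d,e}} A13={{b},{d},{a,c},{a,d},{c,d},{d,e},{a,c,e},{a,d,e}} A14={{a,c},{a,d},{a,c,e},{a,d,e}} A23={{a},{a,c},{a,d},{a,e},{d,e},{a,c,e},{a,d,e}} A24={{a},{a,c},{a,d},{a,e},{a,c,e},{a,d,e}} A34={{a},{a,c},{a,d},{a,e},{a,c,e},{a,d,e}}
  A123={{a,c},{a,d},{d,e},{a,c,e},{a,d,e}} A124={{a,c},{a,d},{a,c,e},{a,d,e}} A134={{a,c},{a,d},{a,c,e},{a,d,e}} A234={{a},{a,c},{a,d},{a,e},{a,c,e},{a,d,e}}
  A1234={{a,c},{a,d},{a,c,e},{a,d,e}}
components per intersection:
  A1: {{b}} {{c},{d},{a,c},{a,d},{c,d},{c,e},{d,e},{a,c,e},{a,d,e}}
  A2: {{a},{e},{a,c},{a,d},{a,e},{c,e},{d,e},{a,c,e},{a,d,e}}
  A3: {{a},{d},{a,c},{a,d},{a,e},{c,d},{d,e},{a,c,e},{a,d,e}} {{b}}
  A4: {{a},{a,c},{a,d},{a,e},{a,c,e},{a,d,e}}
  A12: {{a,c},{c,e},{a,c,e}} {{a,d},{d,e},{a,d,e}}
  A13: {{b}} {{d},{a,d},{c,d},{d,e},{a,d,e}} {{a,c},{a,c,e}}
  A14: {{a,c},{a,c,e}} {{a,d},{a,d,e}}
  A23: {{a},{a,c},{a,d},{a,e},{d,e},{a,c,e},{a,d,e}}
  A24: {{a},{a,c},{a,d},{a,e},{a,c,e},{a,d,e}}
  A34: {{a},{a,c},{a,d},{a,e},{a,c,e},{a,d,e}}
  A123: {{a,c},{a,c,e}} {{a,d},{d,e},{a,d,e}}
  A124: {{a,c},{a,c,e}} {{a,d},{a,d,e}}
  A134: {{a,c},{a,c,e}} {{a,d},{a,d,e}}
  A234: {{a},{a,c},{a,d},{a,e},{a,c,e},{a,d,e}}
  A1234: {{a,c},{a,c,e}} {{a,d},{a,d,e}}
C dims 6,10,7,2; δ0: rk 4, SNF 1^4; δ1: rk 5, SNF 1^5; δ2: rk 2, SNF 1^2
Ȟ^0 = (6 − 4) − 0 = 2, so Ȟ^0 ≅ Z^2
Ȟ^1 = (10 − 5) − 4 = 1, so Ȟ^1 ≅ Z
Ȟ^2 = (7 − 2) − 5 = 0, so Ȟ^2 ≅ 0

Ȟ^0 ≅ Z^2, Ȟ^1 ≅ Z and Ȟ^2 ≅ 0


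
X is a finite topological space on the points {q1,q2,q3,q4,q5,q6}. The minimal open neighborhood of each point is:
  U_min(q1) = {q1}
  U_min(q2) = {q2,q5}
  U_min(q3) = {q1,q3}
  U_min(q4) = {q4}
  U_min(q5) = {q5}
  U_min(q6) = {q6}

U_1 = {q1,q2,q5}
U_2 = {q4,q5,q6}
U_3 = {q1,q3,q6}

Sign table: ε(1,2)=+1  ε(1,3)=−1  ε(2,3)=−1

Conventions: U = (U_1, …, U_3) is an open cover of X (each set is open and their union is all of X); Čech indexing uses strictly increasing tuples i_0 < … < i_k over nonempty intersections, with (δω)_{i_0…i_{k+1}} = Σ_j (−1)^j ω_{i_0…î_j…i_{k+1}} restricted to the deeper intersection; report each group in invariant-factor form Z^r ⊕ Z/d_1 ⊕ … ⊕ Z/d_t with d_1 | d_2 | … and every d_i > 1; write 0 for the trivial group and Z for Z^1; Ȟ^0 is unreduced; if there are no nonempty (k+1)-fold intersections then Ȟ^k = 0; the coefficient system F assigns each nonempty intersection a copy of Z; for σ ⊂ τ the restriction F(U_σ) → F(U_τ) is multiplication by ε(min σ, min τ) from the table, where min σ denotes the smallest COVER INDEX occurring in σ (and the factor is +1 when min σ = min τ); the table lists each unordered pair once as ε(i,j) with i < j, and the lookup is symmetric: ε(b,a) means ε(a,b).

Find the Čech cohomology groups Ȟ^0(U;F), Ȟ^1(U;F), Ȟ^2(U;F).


intersection data:
  U12={q5} U13={q1} U23={q6}
C dims 3,3; δ0: rk 2, SNF 1^2
Ȟ^0 = (3 − 2) − 0 = 1, so Ȟ^0 ≅ Z
Ȟ^1 = (3 − 0) − 2 = 1, so Ȟ^1 ≅ Z
Ȟ^2 = (0 − 0) − 0 = 0, so Ȟ^2 ≅ 0

Ȟ^0(U;F) ≅ Z; Ȟ^1(U;F) ≅ Z; Ȟ^2(U;F) ≅ 0


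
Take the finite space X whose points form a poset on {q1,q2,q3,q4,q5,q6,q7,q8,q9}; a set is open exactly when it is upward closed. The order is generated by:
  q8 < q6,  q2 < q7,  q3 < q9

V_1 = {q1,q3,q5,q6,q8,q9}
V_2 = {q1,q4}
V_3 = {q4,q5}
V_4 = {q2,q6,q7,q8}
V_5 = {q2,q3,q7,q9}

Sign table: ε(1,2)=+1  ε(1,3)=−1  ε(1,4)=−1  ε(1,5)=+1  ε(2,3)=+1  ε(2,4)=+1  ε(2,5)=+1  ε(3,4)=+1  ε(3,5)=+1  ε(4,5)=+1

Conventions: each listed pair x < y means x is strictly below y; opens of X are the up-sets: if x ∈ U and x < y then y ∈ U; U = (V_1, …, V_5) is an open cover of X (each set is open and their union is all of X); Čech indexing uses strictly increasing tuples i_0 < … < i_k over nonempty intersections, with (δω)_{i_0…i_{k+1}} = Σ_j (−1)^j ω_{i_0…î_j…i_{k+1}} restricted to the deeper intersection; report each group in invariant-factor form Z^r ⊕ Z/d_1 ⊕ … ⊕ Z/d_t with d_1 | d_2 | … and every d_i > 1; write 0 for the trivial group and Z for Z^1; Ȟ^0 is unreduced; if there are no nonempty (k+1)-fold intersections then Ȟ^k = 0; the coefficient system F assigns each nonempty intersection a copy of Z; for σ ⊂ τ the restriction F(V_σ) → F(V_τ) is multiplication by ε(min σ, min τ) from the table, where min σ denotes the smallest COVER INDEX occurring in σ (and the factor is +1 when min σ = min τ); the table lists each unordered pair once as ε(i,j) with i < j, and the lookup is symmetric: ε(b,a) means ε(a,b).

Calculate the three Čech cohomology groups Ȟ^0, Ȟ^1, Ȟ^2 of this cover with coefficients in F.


intersection data:
  V12={q1} V13={q5} V14={q6,q8} V15={q3,q9} V23={q4} V45={q2,q7}
C dims 5,6; δ0: rk 5, SNF 1^4·2
Ȟ^0 = (5 − 5) − 0 = 0, so Ȟ^0 ≅ 0
Ȟ^1 = (6 − 0) − 5 = 1 plus torsion [2], so Ȟ^1 ≅ Z ⊕ Z/2
Ȟ^2 = (0 − 0) − 0 = 0, so Ȟ^2 ≅ 0

Ȟ^0 = 0, Ȟ^1 = Z ⊕ Z/2, Ȟ^2 = 0


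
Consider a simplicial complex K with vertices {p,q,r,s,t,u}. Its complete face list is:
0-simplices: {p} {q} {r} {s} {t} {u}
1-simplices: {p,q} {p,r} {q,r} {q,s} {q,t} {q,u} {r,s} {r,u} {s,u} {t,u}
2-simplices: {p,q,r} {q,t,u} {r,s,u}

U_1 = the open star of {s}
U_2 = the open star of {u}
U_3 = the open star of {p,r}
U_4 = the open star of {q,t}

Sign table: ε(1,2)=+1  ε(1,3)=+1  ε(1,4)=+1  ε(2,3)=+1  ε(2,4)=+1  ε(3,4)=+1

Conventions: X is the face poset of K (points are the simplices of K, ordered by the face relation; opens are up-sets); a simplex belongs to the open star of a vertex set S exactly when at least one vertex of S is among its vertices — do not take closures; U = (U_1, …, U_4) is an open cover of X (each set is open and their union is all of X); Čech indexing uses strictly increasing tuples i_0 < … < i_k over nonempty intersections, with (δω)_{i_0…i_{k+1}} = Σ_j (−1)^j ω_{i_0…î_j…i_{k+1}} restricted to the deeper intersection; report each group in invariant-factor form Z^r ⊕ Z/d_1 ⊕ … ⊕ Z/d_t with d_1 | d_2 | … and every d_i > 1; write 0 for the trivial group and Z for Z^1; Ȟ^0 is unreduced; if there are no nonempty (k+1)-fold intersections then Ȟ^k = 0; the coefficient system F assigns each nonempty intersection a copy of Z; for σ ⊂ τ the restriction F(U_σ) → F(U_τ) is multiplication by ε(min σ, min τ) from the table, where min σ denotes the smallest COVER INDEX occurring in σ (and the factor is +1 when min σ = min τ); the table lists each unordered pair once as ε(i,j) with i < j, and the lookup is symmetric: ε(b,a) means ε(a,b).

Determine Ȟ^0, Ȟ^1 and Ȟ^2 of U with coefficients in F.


nerve simplices:
  U1={{s},{q,s},{r,s},{s,u},{r,s,u}} U2={{u},{q,u},{r,u},{s,u},{t,u},{q,t,u},{r,s,u}} U3={{p},{r},{p,q},{p,r},{q,r},{r,s},{r,u},{p,q,r},{r,s,u}} U4={{q},{t},{p,q},{q,r},{q,s},{q,t},{q,u},{t,u},{p,q,r},{q,t,u}}
  U12={{s,u},{r,s,u}} U13={{r,s},{r,s,u}} U14={{q,s}} U23={{r,u},{r,s,u}} U24={{q,u},{t,u},{q,t,u}} U34={{p,q},{q,r},{p,q,r}}
  U123={{r,s,u}}
C dims 4,6,1; δ0: rk 3, SNF 1^3; δ1: rk 1, SNF 1^1
degree 0: 4−3−0 = 1 → Ȟ^0 ≅ Z
degree 1: 6−1−3 = 2 → Ȟ^1 ≅ Z^2
degree 2: 1−0−1 = 0 → Ȟ^2 ≅ 0

Ȟ^0 ≅ Z, Ȟ^1 ≅ Z^2 and Ȟ^2 ≅ 0
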